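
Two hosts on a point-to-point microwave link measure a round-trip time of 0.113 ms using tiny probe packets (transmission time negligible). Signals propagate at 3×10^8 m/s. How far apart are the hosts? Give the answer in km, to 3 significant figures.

17.0 km

One-way propagation = RTT/2 = 0.0565 ms.
d = s × t = 300000000 × 5.65e-05 = 17.0 km.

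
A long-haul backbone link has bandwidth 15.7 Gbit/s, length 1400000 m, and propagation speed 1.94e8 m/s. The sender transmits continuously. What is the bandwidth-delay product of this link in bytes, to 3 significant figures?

14200000 bytes

Propagation delay = 1400000 / 194000000 = 0.00721649 s.
BDP = R × t_prop = 15700000000 × 0.00721649 = 113299000 bits.
In bytes: 113299000/8 = 14200000 bytes.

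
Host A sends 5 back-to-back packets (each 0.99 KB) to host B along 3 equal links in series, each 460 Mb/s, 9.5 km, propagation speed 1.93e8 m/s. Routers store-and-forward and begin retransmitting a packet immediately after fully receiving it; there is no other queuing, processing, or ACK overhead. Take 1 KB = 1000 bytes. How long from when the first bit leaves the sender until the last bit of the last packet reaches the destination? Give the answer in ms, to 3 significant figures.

Per-hop transmission t_tx = L/R = 7920/460000000 = 0.0172174 ms.
Per-hop propagation t_prop = 9500/193000000 = 0.0492228 ms.
Pipeline fill: first packet needs 3·t_tx to clear all hops; remaining 4 packets each add one t_tx.
Total = (3+5-1)·t_tx + 3·t_prop = 7·0.0172174 + 3·0.0492228 = 0.268 ms.

0.268 ms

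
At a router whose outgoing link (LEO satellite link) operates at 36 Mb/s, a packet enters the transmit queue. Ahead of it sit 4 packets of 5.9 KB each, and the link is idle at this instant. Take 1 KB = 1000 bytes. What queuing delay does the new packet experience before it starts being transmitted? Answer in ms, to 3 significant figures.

5.24 ms

Each queued packet: L/R = 47200/36000000 = 1.31111 ms.
4 queued → 5.24444 ms.
Queuing delay = 5.24 ms.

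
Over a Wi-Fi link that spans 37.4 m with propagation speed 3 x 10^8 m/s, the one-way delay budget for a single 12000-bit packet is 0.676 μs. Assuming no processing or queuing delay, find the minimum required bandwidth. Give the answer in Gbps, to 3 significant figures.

Propagation delay = 37.4 / 300000000 = 0.124667 μs.
Transmission budget = 0.676 − 0.124667 = 0.551333 μs.
R ≥ L / t_tx = 12000 bits / 5.51333e-07 s = 21.8 Gbps.

21.8 Gbps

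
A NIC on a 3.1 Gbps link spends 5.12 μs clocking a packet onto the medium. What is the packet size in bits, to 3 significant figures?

15900 bits

L = R × t_tx = 3100000000 b/s × 5.12e-06 s = 15872 bits.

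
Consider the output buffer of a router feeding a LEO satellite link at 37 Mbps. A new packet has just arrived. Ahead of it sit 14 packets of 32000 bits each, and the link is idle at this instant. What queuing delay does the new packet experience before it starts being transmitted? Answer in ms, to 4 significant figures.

Each queued packet: L/R = 32000/37000000 = 0.864865 ms.
14 queued → 12.1081 ms.
Queuing delay = 12.11 ms.

12.11 ms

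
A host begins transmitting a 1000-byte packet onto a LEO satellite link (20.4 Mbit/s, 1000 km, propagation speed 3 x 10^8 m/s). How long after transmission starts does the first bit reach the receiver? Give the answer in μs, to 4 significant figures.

First bit experiences only propagation delay: d/s = 1000000/300000000 = 3333 μs.

3333 μs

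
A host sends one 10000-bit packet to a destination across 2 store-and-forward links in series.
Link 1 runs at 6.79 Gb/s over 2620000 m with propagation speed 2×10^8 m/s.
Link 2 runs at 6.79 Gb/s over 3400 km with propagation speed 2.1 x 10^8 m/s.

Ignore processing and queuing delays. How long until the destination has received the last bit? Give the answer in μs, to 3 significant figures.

29300 μs

Transmission delay per hop = L/R = 10000/6790000000 = 1.47275 μs; 2 hops → 2.94551 μs.
Propagation delays (d/s per hop): 13100, 16190.5 μs; sum = 29290.5 μs.
End-to-end = 29300 μs.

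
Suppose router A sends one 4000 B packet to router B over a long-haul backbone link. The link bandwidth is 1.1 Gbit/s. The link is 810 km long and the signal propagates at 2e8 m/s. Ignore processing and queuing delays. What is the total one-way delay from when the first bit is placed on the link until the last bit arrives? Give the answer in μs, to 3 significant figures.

4080 μs

L = 4000 × 8 = 32000 bits.
Transmission delay = L/R = 32000 / 1100000000 = 29.0909 μs.
Propagation delay = d/s = 810000 m / 200000000 m/s = 4050 μs.
Total = 4080 μs.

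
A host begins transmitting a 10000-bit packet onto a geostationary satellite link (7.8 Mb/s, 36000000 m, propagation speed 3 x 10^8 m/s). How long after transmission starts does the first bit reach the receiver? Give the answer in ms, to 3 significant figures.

120 ms

First bit experiences only propagation delay: d/s = 36000000/300000000 = 120 ms.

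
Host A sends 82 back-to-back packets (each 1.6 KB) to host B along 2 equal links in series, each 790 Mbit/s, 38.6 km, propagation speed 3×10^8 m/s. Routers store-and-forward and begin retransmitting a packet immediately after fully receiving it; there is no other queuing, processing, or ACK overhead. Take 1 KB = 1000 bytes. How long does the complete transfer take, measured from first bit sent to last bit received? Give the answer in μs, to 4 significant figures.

1602 μs

Per-hop transmission t_tx = L/R = 12800/790000000 = 16.2025 μs.
Per-hop propagation t_prop = 38600/300000000 = 128.667 μs.
Pipeline fill: first packet needs 2·t_tx to clear all hops; remaining 81 packets each add one t_tx.
Total = (2+82-1)·t_tx + 2·t_prop = 83·16.2025 + 2·128.667 = 1602 μs.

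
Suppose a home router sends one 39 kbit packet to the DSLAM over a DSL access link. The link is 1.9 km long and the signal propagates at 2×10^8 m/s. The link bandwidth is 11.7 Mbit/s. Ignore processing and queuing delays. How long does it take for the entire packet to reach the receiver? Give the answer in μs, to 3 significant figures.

L = 39000 bits.
Transmission delay = L/R = 39000 / 11700000 = 3333.33 μs.
Propagation delay = d/s = 1900 m / 200000000 m/s = 9.5 μs.
Total = 3340 μs.

3340 μs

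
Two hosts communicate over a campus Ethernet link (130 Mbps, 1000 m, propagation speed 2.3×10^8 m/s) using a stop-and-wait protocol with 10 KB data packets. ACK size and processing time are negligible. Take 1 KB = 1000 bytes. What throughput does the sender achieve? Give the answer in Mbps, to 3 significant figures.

128 Mbps

t_tx = L/R = 80000/130000000 = 0.000615385 s.
t_prop = 1000/2.3e+08 = 4.34783e-06 s; RTT = 8.69565e-06 s.
Cycle = t_tx + RTT = 0.00062408 s.
Throughput = L / cycle = 80000 / 0.00062408 = 128 Mbps.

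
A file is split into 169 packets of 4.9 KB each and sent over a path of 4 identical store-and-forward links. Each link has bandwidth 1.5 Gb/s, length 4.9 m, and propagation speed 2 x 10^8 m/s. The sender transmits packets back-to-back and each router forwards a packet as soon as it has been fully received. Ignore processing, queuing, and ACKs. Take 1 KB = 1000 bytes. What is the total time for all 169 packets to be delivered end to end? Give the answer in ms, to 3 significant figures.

4.50 ms

Per-hop transmission t_tx = L/R = 39200/1500000000 = 0.0261333 ms.
Per-hop propagation t_prop = 4.9/200000000 = 2.45e-05 ms.
Pipeline fill: first packet needs 4·t_tx to clear all hops; remaining 168 packets each add one t_tx.
Total = (4+169-1)·t_tx + 4·t_prop = 172·0.0261333 + 4·2.45e-05 = 4.50 ms.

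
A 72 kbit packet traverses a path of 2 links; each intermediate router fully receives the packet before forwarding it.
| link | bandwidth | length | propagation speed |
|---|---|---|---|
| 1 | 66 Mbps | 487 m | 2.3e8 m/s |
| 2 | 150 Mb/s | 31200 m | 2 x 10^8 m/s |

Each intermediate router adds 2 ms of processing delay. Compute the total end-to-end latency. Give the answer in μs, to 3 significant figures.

3730 μs

L = 72000 bits.
Transmission delays (L/R per hop): 1090.91, 480 μs; sum = 1570.91 μs.
Propagation delays (d/s per hop): 2.11739, 156 μs; sum = 158.117 μs.
Processing at 1 router(s): 1 × 2 ms = 2000 μs.
End-to-end = 3730 μs.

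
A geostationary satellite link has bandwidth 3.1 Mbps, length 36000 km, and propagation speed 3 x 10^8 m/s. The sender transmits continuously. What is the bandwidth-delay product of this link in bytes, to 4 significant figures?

46500 bytes

Propagation delay = 36000000 / 300000000 = 0.12 s.
BDP = R × t_prop = 3100000 × 0.12 = 372000 bits.
In bytes: 372000/8 = 46500 bytes.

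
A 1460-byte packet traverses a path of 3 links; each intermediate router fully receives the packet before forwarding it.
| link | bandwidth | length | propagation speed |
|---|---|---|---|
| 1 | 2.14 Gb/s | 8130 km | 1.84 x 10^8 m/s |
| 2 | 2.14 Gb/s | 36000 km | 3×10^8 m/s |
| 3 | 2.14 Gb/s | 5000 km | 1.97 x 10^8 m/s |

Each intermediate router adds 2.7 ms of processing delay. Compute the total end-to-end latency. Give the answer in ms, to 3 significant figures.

L = 1460 × 8 = 11680 bits.
Transmission delay per hop = L/R = 11680/2.14e+09 = 0.00545794 ms; 3 hops → 0.0163738 ms.
Propagation delays (d/s per hop): 44.1848, 120, 25.3807 ms; sum = 189.565 ms.
Processing at 2 router(s): 2 × 2.7 ms = 5.4 ms.
End-to-end = 195 ms.

195 ms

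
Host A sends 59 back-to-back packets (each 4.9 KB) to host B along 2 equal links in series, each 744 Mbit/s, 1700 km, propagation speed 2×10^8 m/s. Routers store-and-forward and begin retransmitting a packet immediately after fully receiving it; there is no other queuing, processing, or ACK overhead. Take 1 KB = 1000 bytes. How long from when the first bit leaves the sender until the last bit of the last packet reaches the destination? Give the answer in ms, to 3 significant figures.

Per-hop transmission t_tx = L/R = 39200/744000000 = 0.0526882 ms.
Per-hop propagation t_prop = 1700000/200000000 = 8.5 ms.
Pipeline fill: first packet needs 2·t_tx to clear all hops; remaining 58 packets each add one t_tx.
Total = (2+59-1)·t_tx + 2·t_prop = 60·0.0526882 + 2·8.5 = 20.2 ms.

20.2 ms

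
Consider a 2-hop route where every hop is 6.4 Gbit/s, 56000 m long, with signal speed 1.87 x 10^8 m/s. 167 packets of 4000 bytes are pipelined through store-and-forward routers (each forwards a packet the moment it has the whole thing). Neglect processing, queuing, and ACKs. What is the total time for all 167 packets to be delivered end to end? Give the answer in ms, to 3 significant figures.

1.44 ms

Per-hop transmission t_tx = L/R = 32000/6400000000 = 0.005 ms.
Per-hop propagation t_prop = 56000/187000000 = 0.299465 ms.
Pipeline fill: first packet needs 2·t_tx to clear all hops; remaining 166 packets each add one t_tx.
Total = (2+167-1)·t_tx + 2·t_prop = 168·0.005 + 2·0.299465 = 1.44 ms.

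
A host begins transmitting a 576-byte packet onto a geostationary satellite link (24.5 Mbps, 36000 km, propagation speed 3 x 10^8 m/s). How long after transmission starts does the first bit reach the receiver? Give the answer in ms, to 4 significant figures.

120.0 ms

First bit experiences only propagation delay: d/s = 36000000/300000000 = 120.0 ms.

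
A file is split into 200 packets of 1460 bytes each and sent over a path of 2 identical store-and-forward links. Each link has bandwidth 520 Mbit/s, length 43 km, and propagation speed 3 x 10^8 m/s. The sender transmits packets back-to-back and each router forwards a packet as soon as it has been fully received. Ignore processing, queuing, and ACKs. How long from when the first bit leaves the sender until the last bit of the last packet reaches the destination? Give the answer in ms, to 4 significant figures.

4.801 ms

Per-hop transmission t_tx = L/R = 11680/520000000 = 0.0224615 ms.
Per-hop propagation t_prop = 43000/300000000 = 0.143333 ms.
Pipeline fill: first packet needs 2·t_tx to clear all hops; remaining 199 packets each add one t_tx.
Total = (2+200-1)·t_tx + 2·t_prop = 201·0.0224615 + 2·0.143333 = 4.801 ms.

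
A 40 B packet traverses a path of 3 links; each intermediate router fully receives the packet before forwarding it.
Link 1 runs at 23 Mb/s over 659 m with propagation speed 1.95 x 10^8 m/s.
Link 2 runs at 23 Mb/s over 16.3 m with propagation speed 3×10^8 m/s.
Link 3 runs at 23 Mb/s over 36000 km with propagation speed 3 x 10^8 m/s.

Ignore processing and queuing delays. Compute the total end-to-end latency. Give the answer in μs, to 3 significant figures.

120000 μs

L = 40 × 8 = 320 bits.
Transmission delay per hop = L/R = 320/23000000 = 13.913 μs; 3 hops → 41.7391 μs.
Propagation delays (d/s per hop): 3.37949, 0.0543333, 120000 μs; sum = 120003 μs.
End-to-end = 120000 μs.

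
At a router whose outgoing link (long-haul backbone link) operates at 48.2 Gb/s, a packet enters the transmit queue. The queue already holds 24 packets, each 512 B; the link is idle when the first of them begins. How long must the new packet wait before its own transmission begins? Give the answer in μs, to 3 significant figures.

2.04 μs

Each queued packet: L/R = 4096/48200000000 = 0.0849793 μs.
24 queued → 2.0395 μs.
Queuing delay = 2.04 μs.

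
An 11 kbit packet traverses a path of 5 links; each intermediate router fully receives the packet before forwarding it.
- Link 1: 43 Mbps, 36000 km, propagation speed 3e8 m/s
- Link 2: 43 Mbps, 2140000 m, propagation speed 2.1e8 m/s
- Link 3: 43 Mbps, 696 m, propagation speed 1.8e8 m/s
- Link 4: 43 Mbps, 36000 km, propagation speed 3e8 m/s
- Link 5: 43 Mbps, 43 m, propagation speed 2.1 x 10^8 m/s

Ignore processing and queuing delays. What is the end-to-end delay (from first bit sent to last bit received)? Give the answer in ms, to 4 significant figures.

251.5 ms

L = 11000 bits.
Transmission delay per hop = L/R = 11000/43000000 = 0.255814 ms; 5 hops → 1.27907 ms.
Propagation delays (d/s per hop): 120, 10.1905, 0.00386667, 120, 0.000204762 ms; sum = 250.195 ms.
End-to-end = 251.5 ms.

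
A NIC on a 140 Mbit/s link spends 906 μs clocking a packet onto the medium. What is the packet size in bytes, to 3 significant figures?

L = R × t_tx = 140000000 b/s × 0.000906 s = 126840 bits.
In bytes: 126840 / 8 = 15900 bytes.

15900 bytes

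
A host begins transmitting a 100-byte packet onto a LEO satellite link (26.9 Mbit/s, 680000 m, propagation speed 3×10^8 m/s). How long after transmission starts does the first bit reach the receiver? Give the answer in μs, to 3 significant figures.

First bit experiences only propagation delay: d/s = 680000/300000000 = 2270 μs.

2270 μs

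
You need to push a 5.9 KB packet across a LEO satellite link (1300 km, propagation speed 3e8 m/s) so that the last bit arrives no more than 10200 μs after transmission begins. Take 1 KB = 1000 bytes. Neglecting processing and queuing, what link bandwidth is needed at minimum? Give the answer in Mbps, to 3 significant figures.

8.05 Mbps

L = 47200 bits.
Propagation delay = 1300000 / 300000000 = 4333.33 μs.
Transmission budget = 10200 − 4333.33 = 5866.67 μs.
R ≥ L / t_tx = 47200 bits / 0.00586667 s = 8.05 Mbps.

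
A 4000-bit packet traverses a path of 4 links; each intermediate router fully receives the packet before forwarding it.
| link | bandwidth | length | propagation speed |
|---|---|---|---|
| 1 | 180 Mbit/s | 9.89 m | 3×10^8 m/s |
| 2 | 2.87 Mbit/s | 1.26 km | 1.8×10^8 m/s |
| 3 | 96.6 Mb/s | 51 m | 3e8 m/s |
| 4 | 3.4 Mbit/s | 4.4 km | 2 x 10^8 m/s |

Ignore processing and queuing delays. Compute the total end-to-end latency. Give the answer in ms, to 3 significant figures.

2.66 ms

Transmission delays (L/R per hop): 0.0222222, 1.39373, 0.0414079, 1.17647 ms; sum = 2.63383 ms.
Propagation delays (d/s per hop): 3.29667e-05, 0.007, 0.00017, 0.022 ms; sum = 0.029203 ms.
End-to-end = 2.66 ms.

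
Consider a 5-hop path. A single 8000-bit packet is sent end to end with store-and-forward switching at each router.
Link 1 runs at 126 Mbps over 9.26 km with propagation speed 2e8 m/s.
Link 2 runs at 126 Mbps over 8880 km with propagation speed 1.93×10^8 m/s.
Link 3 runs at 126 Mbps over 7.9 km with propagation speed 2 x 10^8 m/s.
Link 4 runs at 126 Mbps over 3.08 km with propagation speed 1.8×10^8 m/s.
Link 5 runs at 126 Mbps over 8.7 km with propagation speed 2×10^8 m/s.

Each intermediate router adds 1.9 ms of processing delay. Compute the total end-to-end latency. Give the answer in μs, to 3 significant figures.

Transmission delay per hop = L/R = 8000/126000000 = 63.4921 μs; 5 hops → 317.46 μs.
Propagation delays (d/s per hop): 46.3, 46010.4, 39.5, 17.1111, 43.5 μs; sum = 46156.8 μs.
Processing at 4 router(s): 4 × 1.9 ms = 7600 μs.
End-to-end = 54100 μs.

54100 μs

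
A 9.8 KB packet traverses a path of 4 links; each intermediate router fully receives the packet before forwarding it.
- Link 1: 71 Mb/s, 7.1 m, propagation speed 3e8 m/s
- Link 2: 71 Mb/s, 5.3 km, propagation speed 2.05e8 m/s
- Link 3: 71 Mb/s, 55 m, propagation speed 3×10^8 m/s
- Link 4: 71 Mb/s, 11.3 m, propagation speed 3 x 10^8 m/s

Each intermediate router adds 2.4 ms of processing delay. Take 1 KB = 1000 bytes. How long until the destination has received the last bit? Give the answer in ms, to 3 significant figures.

L = 78400 bits.
Transmission delay per hop = L/R = 78400/71000000 = 1.10423 ms; 4 hops → 4.4169 ms.
Propagation delays (d/s per hop): 2.36667e-05, 0.0258537, 0.000183333, 3.76667e-05 ms; sum = 0.0260983 ms.
Processing at 3 router(s): 3 × 2.4 ms = 7.2 ms.
End-to-end = 11.6 ms.

11.6 ms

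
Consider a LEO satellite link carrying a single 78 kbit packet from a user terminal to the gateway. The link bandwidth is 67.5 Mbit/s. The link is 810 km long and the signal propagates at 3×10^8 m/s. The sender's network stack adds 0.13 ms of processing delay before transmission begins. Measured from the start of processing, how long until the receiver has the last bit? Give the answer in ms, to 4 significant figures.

3.986 ms

L = 78000 bits.
Transmission delay = L/R = 78000 / 67500000 = 1.15556 ms.
Propagation delay = d/s = 810000 m / 300000000 m/s = 2.7 ms.
Plus processing delay 0.13 ms = 0.13 ms.
Total = 3.986 ms.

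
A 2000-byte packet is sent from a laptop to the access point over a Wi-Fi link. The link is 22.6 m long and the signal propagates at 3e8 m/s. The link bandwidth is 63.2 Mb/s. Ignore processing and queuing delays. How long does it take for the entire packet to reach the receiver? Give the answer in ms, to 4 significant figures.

L = 2000 × 8 = 16000 bits.
Transmission delay = L/R = 16000 / 63200000 = 0.253165 ms.
Propagation delay = d/s = 22.6 m / 300000000 m/s = 7.53333e-05 ms.
Total = 0.2532 ms.

0.2532 ms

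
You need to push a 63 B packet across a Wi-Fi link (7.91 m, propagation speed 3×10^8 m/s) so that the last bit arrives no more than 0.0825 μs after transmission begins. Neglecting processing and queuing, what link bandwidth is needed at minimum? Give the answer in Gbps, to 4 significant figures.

8.979 Gbps

L = 504 bits.
Propagation delay = 7.91 / 300000000 = 0.0263667 μs.
Transmission budget = 0.0825 − 0.0263667 = 0.0561333 μs.
R ≥ L / t_tx = 504 bits / 5.61333e-08 s = 8.979 Gbps.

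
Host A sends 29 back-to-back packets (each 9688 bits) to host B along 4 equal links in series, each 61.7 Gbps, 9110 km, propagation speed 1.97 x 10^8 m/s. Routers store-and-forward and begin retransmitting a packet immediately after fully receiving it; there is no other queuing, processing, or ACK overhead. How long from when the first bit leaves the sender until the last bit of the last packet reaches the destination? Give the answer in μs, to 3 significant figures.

185000 μs

Per-hop transmission t_tx = L/R = 9688/61700000000 = 0.157018 μs.
Per-hop propagation t_prop = 9110000/197000000 = 46243.7 μs.
Pipeline fill: first packet needs 4·t_tx to clear all hops; remaining 28 packets each add one t_tx.
Total = (4+29-1)·t_tx + 4·t_prop = 32·0.157018 + 4·46243.7 = 185000 μs.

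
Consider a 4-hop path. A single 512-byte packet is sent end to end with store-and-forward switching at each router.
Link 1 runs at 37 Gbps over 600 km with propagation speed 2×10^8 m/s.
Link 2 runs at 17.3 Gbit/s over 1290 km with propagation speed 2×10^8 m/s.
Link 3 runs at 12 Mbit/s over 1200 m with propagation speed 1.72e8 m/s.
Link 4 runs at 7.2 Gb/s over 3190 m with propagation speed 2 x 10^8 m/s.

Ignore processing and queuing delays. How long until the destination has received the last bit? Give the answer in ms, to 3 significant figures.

L = 512 × 8 = 4096 bits.
Transmission delays (L/R per hop): 0.000110703, 0.000236763, 0.341333, 0.000568889 ms; sum = 0.34225 ms.
Propagation delays (d/s per hop): 3, 6.45, 0.00697674, 0.01595 ms; sum = 9.47293 ms.
End-to-end = 9.82 ms.

9.82 ms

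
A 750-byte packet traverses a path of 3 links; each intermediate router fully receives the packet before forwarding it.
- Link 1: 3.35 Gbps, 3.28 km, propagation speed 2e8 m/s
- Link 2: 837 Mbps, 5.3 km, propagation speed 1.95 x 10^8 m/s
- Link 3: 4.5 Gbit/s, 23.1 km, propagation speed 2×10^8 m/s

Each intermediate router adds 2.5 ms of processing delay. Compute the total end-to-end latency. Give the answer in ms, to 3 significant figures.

5.17 ms

L = 750 × 8 = 6000 bits.
Transmission delays (L/R per hop): 0.00179104, 0.00716846, 0.00133333 ms; sum = 0.0102928 ms.
Propagation delays (d/s per hop): 0.0164, 0.0271795, 0.1155 ms; sum = 0.159079 ms.
Processing at 2 router(s): 2 × 2.5 ms = 5 ms.
End-to-end = 5.17 ms.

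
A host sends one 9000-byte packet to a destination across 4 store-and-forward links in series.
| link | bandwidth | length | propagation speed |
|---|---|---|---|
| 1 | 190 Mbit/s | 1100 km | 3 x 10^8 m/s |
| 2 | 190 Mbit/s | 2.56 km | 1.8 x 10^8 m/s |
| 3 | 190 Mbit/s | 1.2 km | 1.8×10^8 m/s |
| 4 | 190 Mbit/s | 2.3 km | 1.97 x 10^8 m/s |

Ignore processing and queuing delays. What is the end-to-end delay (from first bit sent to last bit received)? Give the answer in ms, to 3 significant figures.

5.22 ms

L = 9000 × 8 = 72000 bits.
Transmission delay per hop = L/R = 72000/190000000 = 0.378947 ms; 4 hops → 1.51579 ms.
Propagation delays (d/s per hop): 3.66667, 0.0142222, 0.00666667, 0.0116751 ms; sum = 3.69923 ms.
End-to-end = 5.22 ms.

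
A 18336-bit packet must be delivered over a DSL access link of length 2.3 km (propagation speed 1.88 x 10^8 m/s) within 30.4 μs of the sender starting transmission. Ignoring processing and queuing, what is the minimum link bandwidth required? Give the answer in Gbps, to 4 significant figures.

1.009 Gbps

Propagation delay = 2300 / 188000000 = 12.234 μs.
Transmission budget = 30.4 − 12.234 = 18.166 μs.
R ≥ L / t_tx = 18336 bits / 1.8166e-05 s = 1.009 Gbps.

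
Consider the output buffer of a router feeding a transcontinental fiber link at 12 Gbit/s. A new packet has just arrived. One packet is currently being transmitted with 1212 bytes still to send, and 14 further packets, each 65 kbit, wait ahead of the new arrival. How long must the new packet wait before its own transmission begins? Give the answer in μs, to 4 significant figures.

Each queued packet: L/R = 65000/12000000000 = 5.41667 μs.
14 queued → 75.8333 μs.
Plus remaining 9696 bits of current packet: 0.808 μs.
Queuing delay = 76.64 μs.

76.64 μs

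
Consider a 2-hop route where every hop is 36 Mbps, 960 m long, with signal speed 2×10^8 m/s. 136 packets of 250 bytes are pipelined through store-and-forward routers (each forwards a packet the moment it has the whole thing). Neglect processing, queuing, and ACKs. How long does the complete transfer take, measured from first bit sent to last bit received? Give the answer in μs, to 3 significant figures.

7620 μs

Per-hop transmission t_tx = L/R = 2000/36000000 = 55.5556 μs.
Per-hop propagation t_prop = 960/200000000 = 4.8 μs.
Pipeline fill: first packet needs 2·t_tx to clear all hops; remaining 135 packets each add one t_tx.
Total = (2+136-1)·t_tx + 2·t_prop = 137·55.5556 + 2·4.8 = 7620 μs.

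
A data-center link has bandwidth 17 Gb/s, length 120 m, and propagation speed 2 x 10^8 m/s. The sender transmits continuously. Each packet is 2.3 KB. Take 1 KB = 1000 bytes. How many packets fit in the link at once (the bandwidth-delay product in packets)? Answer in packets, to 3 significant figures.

0.554 packets

Propagation delay = 120 / 200000000 = 6e-07 s.
BDP = R × t_prop = 17000000000 × 6e-07 = 10200 bits.
In packets of 18400 bits: 0.554 packets.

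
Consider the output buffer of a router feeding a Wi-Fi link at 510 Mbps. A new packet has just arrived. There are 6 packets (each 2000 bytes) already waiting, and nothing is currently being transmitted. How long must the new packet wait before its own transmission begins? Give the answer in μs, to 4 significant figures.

Each queued packet: L/R = 16000/510000000 = 31.3725 μs.
6 queued → 188.235 μs.
Queuing delay = 188.2 μs.

188.2 μs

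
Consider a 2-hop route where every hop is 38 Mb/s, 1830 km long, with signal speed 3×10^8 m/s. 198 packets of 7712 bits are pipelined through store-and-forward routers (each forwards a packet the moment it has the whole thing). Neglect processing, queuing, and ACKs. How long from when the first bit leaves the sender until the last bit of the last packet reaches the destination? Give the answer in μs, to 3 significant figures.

Per-hop transmission t_tx = L/R = 7712/38000000 = 202.947 μs.
Per-hop propagation t_prop = 1830000/300000000 = 6100 μs.
Pipeline fill: first packet needs 2·t_tx to clear all hops; remaining 197 packets each add one t_tx.
Total = (2+198-1)·t_tx + 2·t_prop = 199·202.947 + 2·6100 = 52600 μs.

52600 μs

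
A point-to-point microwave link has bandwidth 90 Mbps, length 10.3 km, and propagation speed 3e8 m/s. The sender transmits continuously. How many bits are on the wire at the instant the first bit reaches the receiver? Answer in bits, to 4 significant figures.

Propagation delay = 10300 / 300000000 = 3.43333e-05 s.
BDP = R × t_prop = 90000000 × 3.43333e-05 = 3090 bits.

3090 bits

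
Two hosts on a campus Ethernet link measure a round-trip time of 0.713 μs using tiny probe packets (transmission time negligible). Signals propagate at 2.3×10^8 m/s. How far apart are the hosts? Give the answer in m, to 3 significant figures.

82.0 m

One-way propagation = RTT/2 = 0.3565 μs.
d = s × t = 2.3e+08 × 3.565e-07 = 82.0 m.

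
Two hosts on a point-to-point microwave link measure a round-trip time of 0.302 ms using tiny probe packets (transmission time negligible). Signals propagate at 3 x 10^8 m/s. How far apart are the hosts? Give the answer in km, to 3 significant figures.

45.3 km

One-way propagation = RTT/2 = 0.151 ms.
d = s × t = 300000000 × 0.000151 = 45.3 km.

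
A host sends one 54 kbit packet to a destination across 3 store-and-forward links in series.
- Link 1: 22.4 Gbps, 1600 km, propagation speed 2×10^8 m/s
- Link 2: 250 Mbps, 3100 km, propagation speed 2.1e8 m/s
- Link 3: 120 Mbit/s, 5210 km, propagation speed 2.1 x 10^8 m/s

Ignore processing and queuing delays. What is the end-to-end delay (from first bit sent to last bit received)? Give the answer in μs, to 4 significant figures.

48240 μs

L = 54000 bits.
Transmission delays (L/R per hop): 2.41071, 216, 450 μs; sum = 668.411 μs.
Propagation delays (d/s per hop): 8000, 14761.9, 24809.5 μs; sum = 47571.4 μs.
End-to-end = 48240 μs.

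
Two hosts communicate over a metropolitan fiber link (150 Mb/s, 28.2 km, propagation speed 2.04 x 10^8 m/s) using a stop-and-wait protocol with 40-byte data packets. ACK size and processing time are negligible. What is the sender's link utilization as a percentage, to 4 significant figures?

t_tx = L/R = 320/150000000 = 2.13333e-06 s.
t_prop = 28200/204000000 = 0.000138235 s; RTT = 0.000276471 s.
Cycle = t_tx + RTT = 0.000278604 s.
Utilization = t_tx / cycle = 2.13333e-06/0.000278604 = 0.7657 %.

0.7657 %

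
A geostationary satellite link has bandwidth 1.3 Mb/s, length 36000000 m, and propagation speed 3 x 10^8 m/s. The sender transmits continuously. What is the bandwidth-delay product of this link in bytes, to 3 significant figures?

Propagation delay = 36000000 / 300000000 = 0.12 s.
BDP = R × t_prop = 1300000 × 0.12 = 156000 bits.
In bytes: 156000/8 = 19500 bytes.

19500 bytes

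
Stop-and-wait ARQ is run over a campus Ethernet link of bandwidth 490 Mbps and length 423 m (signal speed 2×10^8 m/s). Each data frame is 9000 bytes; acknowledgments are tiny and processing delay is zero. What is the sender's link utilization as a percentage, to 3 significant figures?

t_tx = L/R = 72000/490000000 = 0.000146939 s.
t_prop = 423/200000000 = 2.115e-06 s; RTT = 4.23e-06 s.
Cycle = t_tx + RTT = 0.000151169 s.
Utilization = t_tx / cycle = 0.000146939/0.000151169 = 97.2 %.

97.2 %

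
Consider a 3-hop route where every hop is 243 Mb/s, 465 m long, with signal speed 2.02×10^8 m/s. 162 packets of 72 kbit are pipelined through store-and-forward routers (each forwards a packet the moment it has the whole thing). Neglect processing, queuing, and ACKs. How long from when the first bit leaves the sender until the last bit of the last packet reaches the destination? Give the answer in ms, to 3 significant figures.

Per-hop transmission t_tx = L/R = 72000/243000000 = 0.296296 ms.
Per-hop propagation t_prop = 465/202000000 = 0.00230198 ms.
Pipeline fill: first packet needs 3·t_tx to clear all hops; remaining 161 packets each add one t_tx.
Total = (3+162-1)·t_tx + 3·t_prop = 164·0.296296 + 3·0.00230198 = 48.6 ms.

48.6 ms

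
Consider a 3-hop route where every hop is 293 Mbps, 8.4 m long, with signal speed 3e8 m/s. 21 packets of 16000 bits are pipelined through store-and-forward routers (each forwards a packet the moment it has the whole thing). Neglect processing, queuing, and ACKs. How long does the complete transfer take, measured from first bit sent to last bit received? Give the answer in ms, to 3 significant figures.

1.26 ms

Per-hop transmission t_tx = L/R = 16000/293000000 = 0.0546075 ms.
Per-hop propagation t_prop = 8.4/300000000 = 2.8e-05 ms.
Pipeline fill: first packet needs 3·t_tx to clear all hops; remaining 20 packets each add one t_tx.
Total = (3+21-1)·t_tx + 3·t_prop = 23·0.0546075 + 3·2.8e-05 = 1.26 ms.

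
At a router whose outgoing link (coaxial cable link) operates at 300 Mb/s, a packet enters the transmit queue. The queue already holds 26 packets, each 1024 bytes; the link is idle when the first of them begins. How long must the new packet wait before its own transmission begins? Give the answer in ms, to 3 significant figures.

0.710 ms

Each queued packet: L/R = 8192/300000000 = 0.0273067 ms.
26 queued → 0.709973 ms.
Queuing delay = 0.710 ms.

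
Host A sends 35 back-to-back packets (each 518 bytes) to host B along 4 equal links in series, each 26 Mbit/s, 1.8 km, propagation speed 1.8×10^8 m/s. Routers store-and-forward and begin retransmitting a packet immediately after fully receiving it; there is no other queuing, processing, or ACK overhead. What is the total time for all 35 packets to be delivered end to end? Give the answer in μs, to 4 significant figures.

6097 μs

Per-hop transmission t_tx = L/R = 4144/26000000 = 159.385 μs.
Per-hop propagation t_prop = 1800/180000000 = 10 μs.
Pipeline fill: first packet needs 4·t_tx to clear all hops; remaining 34 packets each add one t_tx.
Total = (4+35-1)·t_tx + 4·t_prop = 38·159.385 + 4·10 = 6097 μs.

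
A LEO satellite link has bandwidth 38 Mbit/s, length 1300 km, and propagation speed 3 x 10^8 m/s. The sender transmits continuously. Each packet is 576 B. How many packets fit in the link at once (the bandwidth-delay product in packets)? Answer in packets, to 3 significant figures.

35.7 packets

Propagation delay = 1300000 / 300000000 = 0.00433333 s.
BDP = R × t_prop = 38000000 × 0.00433333 = 164667 bits.
In packets of 4608 bits: 35.7 packets.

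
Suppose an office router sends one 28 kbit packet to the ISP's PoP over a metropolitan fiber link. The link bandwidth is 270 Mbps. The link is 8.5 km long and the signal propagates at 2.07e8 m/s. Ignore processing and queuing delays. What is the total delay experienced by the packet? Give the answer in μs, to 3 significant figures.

145 μs

L = 28000 bits.
Transmission delay = L/R = 28000 / 270000000 = 103.704 μs.
Propagation delay = d/s = 8500 m / 2.07e+08 m/s = 41.0628 μs.
Total = 145 μs.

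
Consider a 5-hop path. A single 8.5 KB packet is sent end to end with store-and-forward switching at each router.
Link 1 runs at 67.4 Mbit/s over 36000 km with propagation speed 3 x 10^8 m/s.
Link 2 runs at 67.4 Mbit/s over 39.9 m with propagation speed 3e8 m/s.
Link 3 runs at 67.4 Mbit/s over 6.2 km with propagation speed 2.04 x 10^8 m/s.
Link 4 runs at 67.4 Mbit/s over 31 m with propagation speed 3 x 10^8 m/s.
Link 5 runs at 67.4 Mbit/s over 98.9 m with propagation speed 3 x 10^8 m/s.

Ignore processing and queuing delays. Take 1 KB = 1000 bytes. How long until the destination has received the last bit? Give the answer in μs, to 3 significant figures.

L = 68000 bits.
Transmission delay per hop = L/R = 68000/67400000 = 1008.9 μs; 5 hops → 5044.51 μs.
Propagation delays (d/s per hop): 120000, 0.133, 30.3922, 0.103333, 0.329667 μs; sum = 120031 μs.
End-to-end = 125000 μs.

125000 μs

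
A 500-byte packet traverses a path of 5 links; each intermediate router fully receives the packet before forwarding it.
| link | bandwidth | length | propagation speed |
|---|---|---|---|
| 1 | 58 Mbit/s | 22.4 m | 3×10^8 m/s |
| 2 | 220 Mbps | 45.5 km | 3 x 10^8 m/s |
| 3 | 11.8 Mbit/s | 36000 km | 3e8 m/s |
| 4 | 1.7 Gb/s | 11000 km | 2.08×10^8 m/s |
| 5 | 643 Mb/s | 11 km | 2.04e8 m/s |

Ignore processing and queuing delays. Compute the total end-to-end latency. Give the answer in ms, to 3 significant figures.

L = 500 × 8 = 4000 bits.
Transmission delays (L/R per hop): 0.0689655, 0.0181818, 0.338983, 0.00235294, 0.00622084 ms; sum = 0.434704 ms.
Propagation delays (d/s per hop): 7.46667e-05, 0.151667, 120, 52.8846, 0.0539216 ms; sum = 173.09 ms.
End-to-end = 174 ms.

174 ms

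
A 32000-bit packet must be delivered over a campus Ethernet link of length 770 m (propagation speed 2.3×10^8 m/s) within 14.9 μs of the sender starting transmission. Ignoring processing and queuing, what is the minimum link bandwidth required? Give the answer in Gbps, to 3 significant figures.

Propagation delay = 770 / 2.3e+08 = 3.34783 μs.
Transmission budget = 14.9 − 3.34783 = 11.5522 μs.
R ≥ L / t_tx = 32000 bits / 1.15522e-05 s = 2.77 Gbps.

2.77 Gbps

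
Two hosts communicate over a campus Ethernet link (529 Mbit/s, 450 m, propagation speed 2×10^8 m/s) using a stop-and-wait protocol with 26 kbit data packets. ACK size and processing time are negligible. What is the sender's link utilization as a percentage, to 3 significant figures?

t_tx = L/R = 26000/529000000 = 4.91493e-05 s.
t_prop = 450/200000000 = 2.25e-06 s; RTT = 4.5e-06 s.
Cycle = t_tx + RTT = 5.36493e-05 s.
Utilization = t_tx / cycle = 4.91493e-05/5.36493e-05 = 91.6 %.

91.6 %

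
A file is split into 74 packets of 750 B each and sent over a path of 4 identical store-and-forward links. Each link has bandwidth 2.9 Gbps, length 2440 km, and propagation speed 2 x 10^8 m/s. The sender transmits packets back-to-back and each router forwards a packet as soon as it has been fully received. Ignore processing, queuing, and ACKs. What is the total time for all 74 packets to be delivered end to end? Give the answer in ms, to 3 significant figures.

Per-hop transmission t_tx = L/R = 6000/2900000000 = 0.00206897 ms.
Per-hop propagation t_prop = 2440000/200000000 = 12.2 ms.
Pipeline fill: first packet needs 4·t_tx to clear all hops; remaining 73 packets each add one t_tx.
Total = (4+74-1)·t_tx + 4·t_prop = 77·0.00206897 + 4·12.2 = 49.0 ms.

49.0 ms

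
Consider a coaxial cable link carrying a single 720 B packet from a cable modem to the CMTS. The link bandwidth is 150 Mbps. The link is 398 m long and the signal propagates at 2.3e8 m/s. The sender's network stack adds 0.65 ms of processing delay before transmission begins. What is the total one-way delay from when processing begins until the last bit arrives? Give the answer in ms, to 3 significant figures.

0.690 ms

L = 720 × 8 = 5760 bits.
Transmission delay = L/R = 5760 / 150000000 = 0.0384 ms.
Propagation delay = d/s = 398 m / 2.3e+08 m/s = 0.00173043 ms.
Plus processing delay 0.65 ms = 0.65 ms.
Total = 0.690 ms.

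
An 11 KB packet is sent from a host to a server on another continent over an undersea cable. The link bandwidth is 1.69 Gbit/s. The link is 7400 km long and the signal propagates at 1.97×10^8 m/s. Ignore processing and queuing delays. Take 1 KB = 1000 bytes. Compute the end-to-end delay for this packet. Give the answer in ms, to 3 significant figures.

37.6 ms

L = 88000 bits.
Transmission delay = L/R = 88000 / 1690000000 = 0.052071 ms.
Propagation delay = d/s = 7400000 m / 197000000 m/s = 37.5635 ms.
Total = 37.6 ms.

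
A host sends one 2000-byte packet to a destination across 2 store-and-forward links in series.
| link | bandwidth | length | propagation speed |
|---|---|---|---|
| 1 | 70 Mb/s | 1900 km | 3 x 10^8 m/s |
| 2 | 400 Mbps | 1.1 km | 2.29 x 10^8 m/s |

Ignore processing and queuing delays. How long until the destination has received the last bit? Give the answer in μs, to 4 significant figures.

6607 μs

L = 2000 × 8 = 16000 bits.
Transmission delays (L/R per hop): 228.571, 40 μs; sum = 268.571 μs.
Propagation delays (d/s per hop): 6333.33, 4.80349 μs; sum = 6338.14 μs.
End-to-end = 6607 μs.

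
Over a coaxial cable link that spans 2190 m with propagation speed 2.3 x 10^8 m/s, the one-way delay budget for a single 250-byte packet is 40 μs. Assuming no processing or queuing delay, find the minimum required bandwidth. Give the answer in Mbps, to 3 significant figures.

65.6 Mbps

L = 2000 bits.
Propagation delay = 2190 / 2.3e+08 = 9.52174 μs.
Transmission budget = 40 − 9.52174 = 30.4783 μs.
R ≥ L / t_tx = 2000 bits / 3.04783e-05 s = 65.6 Mbps.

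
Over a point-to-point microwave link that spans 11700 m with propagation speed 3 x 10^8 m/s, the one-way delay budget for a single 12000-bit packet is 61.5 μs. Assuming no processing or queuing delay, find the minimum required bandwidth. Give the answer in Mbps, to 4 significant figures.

Propagation delay = 11700 / 300000000 = 39 μs.
Transmission budget = 61.5 − 39 = 22.5 μs.
R ≥ L / t_tx = 12000 bits / 2.25e-05 s = 533.3 Mbps.

533.3 Mbps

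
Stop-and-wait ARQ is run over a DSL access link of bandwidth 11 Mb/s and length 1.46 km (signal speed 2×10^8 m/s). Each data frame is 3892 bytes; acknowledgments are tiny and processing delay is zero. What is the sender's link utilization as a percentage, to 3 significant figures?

t_tx = L/R = 31136/11000000 = 0.00283055 s.
t_prop = 1460/200000000 = 7.3e-06 s; RTT = 1.46e-05 s.
Cycle = t_tx + RTT = 0.00284515 s.
Utilization = t_tx / cycle = 0.00283055/0.00284515 = 99.5 %.

99.5 %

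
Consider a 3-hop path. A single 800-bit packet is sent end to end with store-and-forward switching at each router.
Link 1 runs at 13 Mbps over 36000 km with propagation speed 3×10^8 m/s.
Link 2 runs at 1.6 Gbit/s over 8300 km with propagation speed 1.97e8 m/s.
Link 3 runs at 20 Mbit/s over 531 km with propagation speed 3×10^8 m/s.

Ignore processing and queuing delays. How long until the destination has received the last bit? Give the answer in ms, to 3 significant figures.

164 ms

Transmission delays (L/R per hop): 0.0615385, 0.0005, 0.04 ms; sum = 0.102038 ms.
Propagation delays (d/s per hop): 120, 42.132, 1.77 ms; sum = 163.902 ms.
End-to-end = 164 ms.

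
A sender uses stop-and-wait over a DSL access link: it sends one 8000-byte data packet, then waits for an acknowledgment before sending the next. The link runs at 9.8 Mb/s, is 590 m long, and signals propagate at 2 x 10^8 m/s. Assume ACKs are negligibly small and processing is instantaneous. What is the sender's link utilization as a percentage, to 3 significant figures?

t_tx = L/R = 64000/9800000 = 0.00653061 s.
t_prop = 590/200000000 = 2.95e-06 s; RTT = 5.9e-06 s.
Cycle = t_tx + RTT = 0.00653651 s.
Utilization = t_tx / cycle = 0.00653061/0.00653651 = 99.9 %.

99.9 %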